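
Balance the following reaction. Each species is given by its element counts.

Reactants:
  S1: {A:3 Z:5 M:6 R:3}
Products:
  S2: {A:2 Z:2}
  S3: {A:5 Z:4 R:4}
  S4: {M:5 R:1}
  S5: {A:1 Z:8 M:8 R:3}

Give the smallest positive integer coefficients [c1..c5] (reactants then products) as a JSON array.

Coefficients: [6, 3, 2, 4, 2]

A: 6·3 = 18 | 3·2+2·5+4·0+2·1 = 18
Z: 6·5 = 30 | 3·2+2·4+4·0+2·8 = 30
M: 6·6 = 36 | 3·0+2·0+4·5+2·8 = 36
R: 6·3 = 18 | 3·0+2·4+4·1+2·3 = 18
gcd(6,3,2,4,2) = 1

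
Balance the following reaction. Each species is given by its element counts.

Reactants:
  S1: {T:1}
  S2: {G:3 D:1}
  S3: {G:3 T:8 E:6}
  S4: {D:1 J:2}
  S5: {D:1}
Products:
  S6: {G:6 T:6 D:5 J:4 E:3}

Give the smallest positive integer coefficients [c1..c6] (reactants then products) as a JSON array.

Coefficients: [4, 3, 1, 4, 3, 2]

G: 4·0+3·3+1·3+4·0+3·0 = 12 | 2·6 = 12
T: 4·1+3·0+1·8+4·0+3·0 = 12 | 2·6 = 12
D: 4·0+3·1+1·0+4·1+3·1 = 10 | 2·5 = 10
J: 4·0+3·0+1·0+4·2+3·0 = 8 | 2·4 = 8
E: 4·0+3·0+1·6+4·0+3·0 = 6 | 2·3 = 6
gcd(4,3,1,4,3,2) = 1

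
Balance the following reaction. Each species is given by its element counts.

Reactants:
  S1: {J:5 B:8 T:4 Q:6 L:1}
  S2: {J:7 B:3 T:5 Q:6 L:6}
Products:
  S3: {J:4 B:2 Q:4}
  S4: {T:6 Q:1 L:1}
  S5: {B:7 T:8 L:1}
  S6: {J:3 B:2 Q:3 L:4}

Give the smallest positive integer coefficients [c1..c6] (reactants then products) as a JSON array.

Coefficients: [3, 2, 5, 1, 2, 3]

J: 3·5+2·7 = 29 | 5·4+1·0+2·0+3·3 = 29
B: 3·8+2·3 = 30 | 5·2+1·0+2·7+3·2 = 30
T: 3·4+2·5 = 22 | 5·0+1·6+2·8+3·0 = 22
Q: 3·6+2·6 = 30 | 5·4+1·1+2·0+3·3 = 30
L: 3·1+2·6 = 15 | 5·0+1·1+2·1+3·4 = 15
gcd(3,2,5,1,2,3) = 1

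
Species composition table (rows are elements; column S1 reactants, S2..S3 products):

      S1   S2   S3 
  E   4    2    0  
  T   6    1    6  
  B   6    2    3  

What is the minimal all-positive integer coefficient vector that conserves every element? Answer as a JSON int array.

Coefficients: [3, 6, 2]

E: 3·4 = 12 | 6·2+2·0 = 12
T: 3·6 = 18 | 6·1+2·6 = 18
B: 3·6 = 18 | 6·2+2·3 = 18
gcd(3,6,2) = 1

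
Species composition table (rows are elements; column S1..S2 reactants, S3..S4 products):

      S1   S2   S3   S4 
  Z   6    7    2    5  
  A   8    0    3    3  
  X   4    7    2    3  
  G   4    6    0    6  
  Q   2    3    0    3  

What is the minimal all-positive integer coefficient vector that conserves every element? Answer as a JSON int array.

Coefficients: [3, 1, 5, 3]

Z: 3·6+1·7 = 25 | 5·2+3·5 = 25
A: 3·8+1·0 = 24 | 5·3+3·3 = 24
X: 3·4+1·7 = 19 | 5·2+3·3 = 19
G: 3·4+1·6 = 18 | 5·0+3·6 = 18
Q: 3·2+1·3 = 9 | 5·0+3·3 = 9
gcd(3,1,5,3) = 1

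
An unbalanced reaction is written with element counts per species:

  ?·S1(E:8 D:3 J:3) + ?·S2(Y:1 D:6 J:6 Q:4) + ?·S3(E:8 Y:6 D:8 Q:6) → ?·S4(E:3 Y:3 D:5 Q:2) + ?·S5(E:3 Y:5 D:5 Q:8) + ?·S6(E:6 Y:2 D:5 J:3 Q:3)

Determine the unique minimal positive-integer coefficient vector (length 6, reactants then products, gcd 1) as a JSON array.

Coefficients: [2, 2, 4, 3, 1, 6]

E: 2·8+2·0+4·8 = 48 | 3·3+1·3+6·6 = 48
Y: 2·0+2·1+4·6 = 26 | 3·3+1·5+6·2 = 26
D: 2·3+2·6+4·8 = 50 | 3·5+1·5+6·5 = 50
J: 2·3+2·6+4·0 = 18 | 3·0+1·0+6·3 = 18
Q: 2·0+2·4+4·6 = 32 | 3·2+1·8+6·3 = 32
gcd(2,2,4,3,1,6) = 1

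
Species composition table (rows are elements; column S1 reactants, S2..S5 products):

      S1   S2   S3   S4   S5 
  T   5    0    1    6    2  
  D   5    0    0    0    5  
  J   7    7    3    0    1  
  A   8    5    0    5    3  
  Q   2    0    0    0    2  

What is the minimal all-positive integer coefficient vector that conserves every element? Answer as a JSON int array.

T: 5·5 = 25 | 3·0+3·1+2·6+5·2 = 25
D: 5·5 = 25 | 3·0+3·0+2·0+5·5 = 25
J: 5·7 = 35 | 3·7+3·3+2·0+5·1 = 35
A: 5·8 = 40 | 3·5+3·0+2·5+5·3 = 40
Q: 5·2 = 10 | 3·0+3·0+2·0+5·2 = 10
gcd(5,3,3,2,5) = 1

Coefficients: [5, 3, 3, 2, 5]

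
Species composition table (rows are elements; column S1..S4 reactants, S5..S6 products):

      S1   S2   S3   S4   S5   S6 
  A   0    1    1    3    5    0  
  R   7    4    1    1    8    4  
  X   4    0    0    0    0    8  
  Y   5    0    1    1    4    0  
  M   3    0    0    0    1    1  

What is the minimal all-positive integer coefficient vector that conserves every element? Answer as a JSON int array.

A: 2·0+5·1+5·1+5·3 = 25 | 5·5+1·0 = 25
R: 2·7+5·4+5·1+5·1 = 44 | 5·8+1·4 = 44
X: 2·4+5·0+5·0+5·0 = 8 | 5·0+1·8 = 8
Y: 2·5+5·0+5·1+5·1 = 20 | 5·4+1·0 = 20
M: 2·3+5·0+5·0+5·0 = 6 | 5·1+1·1 = 6
gcd(2,5,5,5,5,1) = 1

Coefficients: [2, 5, 5, 5, 5, 1]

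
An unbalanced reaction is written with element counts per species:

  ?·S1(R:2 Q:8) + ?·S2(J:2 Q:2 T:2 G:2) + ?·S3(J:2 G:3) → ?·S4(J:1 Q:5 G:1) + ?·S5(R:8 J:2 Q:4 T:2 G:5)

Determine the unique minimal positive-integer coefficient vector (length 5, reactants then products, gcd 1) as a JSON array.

Coefficients: [4, 1, 3, 6, 1]

R: 4·2+1·0+3·0 = 8 | 6·0+1·8 = 8
J: 4·0+1·2+3·2 = 8 | 6·1+1·2 = 8
Q: 4·8+1·2+3·0 = 34 | 6·5+1·4 = 34
T: 4·0+1·2+3·0 = 2 | 6·0+1·2 = 2
G: 4·0+1·2+3·3 = 11 | 6·1+1·5 = 11
gcd(4,1,3,6,1) = 1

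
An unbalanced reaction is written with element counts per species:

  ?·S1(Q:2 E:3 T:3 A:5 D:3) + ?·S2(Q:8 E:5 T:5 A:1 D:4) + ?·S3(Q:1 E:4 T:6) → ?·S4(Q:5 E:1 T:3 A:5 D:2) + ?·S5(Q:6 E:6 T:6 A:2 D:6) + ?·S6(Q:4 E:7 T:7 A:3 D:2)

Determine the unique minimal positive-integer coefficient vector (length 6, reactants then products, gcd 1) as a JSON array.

Q: 6·2+5·8+3·1 = 55 | 3·5+4·6+4·4 = 55
E: 6·3+5·5+3·4 = 55 | 3·1+4·6+4·7 = 55
T: 6·3+5·5+3·6 = 61 | 3·3+4·6+4·7 = 61
A: 6·5+5·1+3·0 = 35 | 3·5+4·2+4·3 = 35
D: 6·3+5·4+3·0 = 38 | 3·2+4·6+4·2 = 38
gcd(6,5,3,3,4,4) = 1

Coefficients: [6, 5, 3, 3, 4, 4]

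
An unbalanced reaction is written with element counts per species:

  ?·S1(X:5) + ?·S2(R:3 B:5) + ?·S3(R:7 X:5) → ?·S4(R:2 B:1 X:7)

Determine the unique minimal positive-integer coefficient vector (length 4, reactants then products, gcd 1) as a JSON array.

R: 6·0+1·3+1·7 = 10 | 5·2 = 10
B: 6·0+1·5+1·0 = 5 | 5·1 = 5
X: 6·5+1·0+1·5 = 35 | 5·7 = 35
gcd(6,1,1,5) = 1

Coefficients: [6, 1, 1, 5]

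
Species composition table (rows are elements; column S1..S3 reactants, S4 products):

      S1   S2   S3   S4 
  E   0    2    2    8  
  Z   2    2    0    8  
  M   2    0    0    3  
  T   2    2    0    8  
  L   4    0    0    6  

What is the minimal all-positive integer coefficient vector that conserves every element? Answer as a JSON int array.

Coefficients: [3, 5, 3, 2]

E: 3·0+5·2+3·2 = 16 | 2·8 = 16
Z: 3·2+5·2+3·0 = 16 | 2·8 = 16
M: 3·2+5·0+3·0 = 6 | 2·3 = 6
T: 3·2+5·2+3·0 = 16 | 2·8 = 16
L: 3·4+5·0+3·0 = 12 | 2·6 = 12
gcd(3,5,3,2) = 1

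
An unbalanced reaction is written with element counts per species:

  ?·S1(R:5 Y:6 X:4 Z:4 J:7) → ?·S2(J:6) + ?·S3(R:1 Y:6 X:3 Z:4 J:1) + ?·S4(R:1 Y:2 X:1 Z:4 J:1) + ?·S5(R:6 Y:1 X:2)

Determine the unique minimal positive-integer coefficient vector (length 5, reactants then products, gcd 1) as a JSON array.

Coefficients: [6, 6, 5, 1, 4]

R: 6·5 = 30 | 6·0+5·1+1·1+4·6 = 30
Y: 6·6 = 36 | 6·0+5·6+1·2+4·1 = 36
X: 6·4 = 24 | 6·0+5·3+1·1+4·2 = 24
Z: 6·4 = 24 | 6·0+5·4+1·4+4·0 = 24
J: 6·7 = 42 | 6·6+5·1+1·1+4·0 = 42
gcd(6,6,5,1,4) = 1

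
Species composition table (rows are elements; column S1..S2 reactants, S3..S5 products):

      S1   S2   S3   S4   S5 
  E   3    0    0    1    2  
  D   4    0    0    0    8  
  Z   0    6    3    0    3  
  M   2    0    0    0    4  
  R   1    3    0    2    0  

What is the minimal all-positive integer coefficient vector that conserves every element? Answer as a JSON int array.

E: 2·3+2·0 = 6 | 3·0+4·1+1·2 = 6
D: 2·4+2·0 = 8 | 3·0+4·0+1·8 = 8
Z: 2·0+2·6 = 12 | 3·3+4·0+1·3 = 12
M: 2·2+2·0 = 4 | 3·0+4·0+1·4 = 4
R: 2·1+2·3 = 8 | 3·0+4·2+1·0 = 8
gcd(2,2,3,4,1) = 1

Coefficients: [2, 2, 3, 4, 1]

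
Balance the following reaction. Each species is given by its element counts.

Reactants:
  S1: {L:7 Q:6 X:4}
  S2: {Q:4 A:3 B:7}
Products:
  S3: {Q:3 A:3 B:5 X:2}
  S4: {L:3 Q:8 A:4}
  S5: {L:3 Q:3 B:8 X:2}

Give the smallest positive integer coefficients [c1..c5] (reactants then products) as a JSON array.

L: 3·7+6·0 = 21 | 2·0+3·3+4·3 = 21
Q: 3·6+6·4 = 42 | 2·3+3·8+4·3 = 42
A: 3·0+6·3 = 18 | 2·3+3·4+4·0 = 18
B: 3·0+6·7 = 42 | 2·5+3·0+4·8 = 42
X: 3·4+6·0 = 12 | 2·2+3·0+4·2 = 12
gcd(3,6,2,3,4) = 1

Coefficients: [3, 6, 2, 3, 4]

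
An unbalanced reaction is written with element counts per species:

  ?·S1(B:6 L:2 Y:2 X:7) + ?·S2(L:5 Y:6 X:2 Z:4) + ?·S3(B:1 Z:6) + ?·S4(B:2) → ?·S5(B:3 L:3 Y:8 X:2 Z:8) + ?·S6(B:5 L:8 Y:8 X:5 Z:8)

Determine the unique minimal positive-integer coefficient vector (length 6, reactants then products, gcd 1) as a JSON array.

Coefficients: [1, 5, 2, 5, 1, 3]

B: 1·6+5·0+2·1+5·2 = 18 | 1·3+3·5 = 18
L: 1·2+5·5+2·0+5·0 = 27 | 1·3+3·8 = 27
Y: 1·2+5·6+2·0+5·0 = 32 | 1·8+3·8 = 32
X: 1·7+5·2+2·0+5·0 = 17 | 1·2+3·5 = 17
Z: 1·0+5·4+2·6+5·0 = 32 | 1·8+3·8 = 32
gcd(1,5,2,5,1,3) = 1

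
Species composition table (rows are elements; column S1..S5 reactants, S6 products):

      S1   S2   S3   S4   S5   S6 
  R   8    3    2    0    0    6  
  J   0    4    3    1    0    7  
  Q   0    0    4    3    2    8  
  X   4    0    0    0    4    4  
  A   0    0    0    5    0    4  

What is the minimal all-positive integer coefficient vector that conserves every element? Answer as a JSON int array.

R: 1·8+4·3+5·2+4·0+4·0 = 30 | 5·6 = 30
J: 1·0+4·4+5·3+4·1+4·0 = 35 | 5·7 = 35
Q: 1·0+4·0+5·4+4·3+4·2 = 40 | 5·8 = 40
X: 1·4+4·0+5·0+4·0+4·4 = 20 | 5·4 = 20
A: 1·0+4·0+5·0+4·5+4·0 = 20 | 5·4 = 20
gcd(1,4,5,4,4,5) = 1

Coefficients: [1, 4, 5, 4, 4, 5]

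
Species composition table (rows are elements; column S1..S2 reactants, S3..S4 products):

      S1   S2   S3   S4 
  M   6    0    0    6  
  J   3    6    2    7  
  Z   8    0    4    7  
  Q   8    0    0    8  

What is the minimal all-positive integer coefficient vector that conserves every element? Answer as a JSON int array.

Coefficients: [4, 3, 1, 4]

M: 4·6+3·0 = 24 | 1·0+4·6 = 24
J: 4·3+3·6 = 30 | 1·2+4·7 = 30
Z: 4·8+3·0 = 32 | 1·4+4·7 = 32
Q: 4·8+3·0 = 32 | 1·0+4·8 = 32
gcd(4,3,1,4) = 1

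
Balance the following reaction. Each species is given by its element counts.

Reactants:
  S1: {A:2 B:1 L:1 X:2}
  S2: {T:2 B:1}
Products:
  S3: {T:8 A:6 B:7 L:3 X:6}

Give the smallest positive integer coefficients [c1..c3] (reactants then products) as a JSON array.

T: 3·0+4·2 = 8 | 1·8 = 8
A: 3·2+4·0 = 6 | 1·6 = 6
B: 3·1+4·1 = 7 | 1·7 = 7
L: 3·1+4·0 = 3 | 1·3 = 3
X: 3·2+4·0 = 6 | 1·6 = 6
gcd(3,4,1) = 1

Coefficients: [3, 4, 1]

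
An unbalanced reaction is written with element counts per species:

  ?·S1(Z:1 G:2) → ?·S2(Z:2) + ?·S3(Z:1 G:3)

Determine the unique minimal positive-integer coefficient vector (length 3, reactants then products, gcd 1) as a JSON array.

Coefficients: [6, 1, 4]

Z: 6·1 = 6 | 1·2+4·1 = 6
G: 6·2 = 12 | 1·0+4·3 = 12
gcd(6,1,4) = 1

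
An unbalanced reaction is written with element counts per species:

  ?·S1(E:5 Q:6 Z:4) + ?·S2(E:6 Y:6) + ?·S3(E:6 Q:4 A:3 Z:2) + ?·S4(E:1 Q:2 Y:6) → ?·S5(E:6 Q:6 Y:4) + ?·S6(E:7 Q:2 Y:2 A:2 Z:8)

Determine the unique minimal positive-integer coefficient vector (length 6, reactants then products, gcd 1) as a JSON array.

E: 5·5+3·6+2·6+2·1 = 57 | 6·6+3·7 = 57
Q: 5·6+3·0+2·4+2·2 = 42 | 6·6+3·2 = 42
Y: 5·0+3·6+2·0+2·6 = 30 | 6·4+3·2 = 30
A: 5·0+3·0+2·3+2·0 = 6 | 6·0+3·2 = 6
Z: 5·4+3·0+2·2+2·0 = 24 | 6·0+3·8 = 24
gcd(5,3,2,2,6,3) = 1

Coefficients: [5, 3, 2, 2, 6, 3]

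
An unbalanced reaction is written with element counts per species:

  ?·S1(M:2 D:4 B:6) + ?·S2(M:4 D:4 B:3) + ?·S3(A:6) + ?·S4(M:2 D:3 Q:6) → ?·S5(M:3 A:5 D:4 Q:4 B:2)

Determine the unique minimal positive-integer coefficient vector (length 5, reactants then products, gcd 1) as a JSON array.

Coefficients: [1, 2, 5, 4, 6]

M: 1·2+2·4+5·0+4·2 = 18 | 6·3 = 18
A: 1·0+2·0+5·6+4·0 = 30 | 6·5 = 30
D: 1·4+2·4+5·0+4·3 = 24 | 6·4 = 24
Q: 1·0+2·0+5·0+4·6 = 24 | 6·4 = 24
B: 1·6+2·3+5·0+4·0 = 12 | 6·2 = 12
gcd(1,2,5,4,6) = 1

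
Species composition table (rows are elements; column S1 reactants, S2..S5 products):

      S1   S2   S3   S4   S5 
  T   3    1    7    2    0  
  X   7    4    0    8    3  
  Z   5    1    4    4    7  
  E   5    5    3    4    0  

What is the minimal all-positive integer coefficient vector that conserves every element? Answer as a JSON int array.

T: 5·3 = 15 | 2·1+1·7+3·2+1·0 = 15
X: 5·7 = 35 | 2·4+1·0+3·8+1·3 = 35
Z: 5·5 = 25 | 2·1+1·4+3·4+1·7 = 25
E: 5·5 = 25 | 2·5+1·3+3·4+1·0 = 25
gcd(5,2,1,3,1) = 1

Coefficients: [5, 2, 1, 3, 1]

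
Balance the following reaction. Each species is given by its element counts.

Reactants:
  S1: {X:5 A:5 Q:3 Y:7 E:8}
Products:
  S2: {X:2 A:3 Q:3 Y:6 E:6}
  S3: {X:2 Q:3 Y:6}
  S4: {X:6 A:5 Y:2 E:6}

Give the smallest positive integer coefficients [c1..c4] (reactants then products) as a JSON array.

Coefficients: [6, 5, 1, 3]

X: 6·5 = 30 | 5·2+1·2+3·6 = 30
A: 6·5 = 30 | 5·3+1·0+3·5 = 30
Q: 6·3 = 18 | 5·3+1·3+3·0 = 18
Y: 6·7 = 42 | 5·6+1·6+3·2 = 42
E: 6·8 = 48 | 5·6+1·0+3·6 = 48
gcd(6,5,1,3) = 1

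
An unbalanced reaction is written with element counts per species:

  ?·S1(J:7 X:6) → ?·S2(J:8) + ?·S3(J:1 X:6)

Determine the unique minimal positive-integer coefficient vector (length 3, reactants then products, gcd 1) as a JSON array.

Coefficients: [4, 3, 4]

J: 4·7 = 28 | 3·8+4·1 = 28
X: 4·6 = 24 | 3·0+4·6 = 24
gcd(4,3,4) = 1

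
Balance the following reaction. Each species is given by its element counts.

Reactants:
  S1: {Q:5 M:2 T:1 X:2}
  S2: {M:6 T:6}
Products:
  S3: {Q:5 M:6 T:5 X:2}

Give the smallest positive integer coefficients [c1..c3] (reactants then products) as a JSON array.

Coefficients: [3, 2, 3]

Q: 3·5+2·0 = 15 | 3·5 = 15
M: 3·2+2·6 = 18 | 3·6 = 18
T: 3·1+2·6 = 15 | 3·5 = 15
X: 3·2+2·0 = 6 | 3·2 = 6
gcd(3,2,3) = 1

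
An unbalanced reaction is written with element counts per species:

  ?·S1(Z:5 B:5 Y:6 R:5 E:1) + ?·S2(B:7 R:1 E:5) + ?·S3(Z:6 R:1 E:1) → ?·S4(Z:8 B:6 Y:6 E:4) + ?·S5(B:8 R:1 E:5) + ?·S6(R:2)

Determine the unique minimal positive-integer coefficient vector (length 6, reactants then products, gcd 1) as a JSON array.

Z: 2·5+6·0+1·6 = 16 | 2·8+5·0+6·0 = 16
B: 2·5+6·7+1·0 = 52 | 2·6+5·8+6·0 = 52
Y: 2·6+6·0+1·0 = 12 | 2·6+5·0+6·0 = 12
R: 2·5+6·1+1·1 = 17 | 2·0+5·1+6·2 = 17
E: 2·1+6·5+1·1 = 33 | 2·4+5·5+6·0 = 33
gcd(2,6,1,2,5,6) = 1

Coefficients: [2, 6, 1, 2, 5, 6]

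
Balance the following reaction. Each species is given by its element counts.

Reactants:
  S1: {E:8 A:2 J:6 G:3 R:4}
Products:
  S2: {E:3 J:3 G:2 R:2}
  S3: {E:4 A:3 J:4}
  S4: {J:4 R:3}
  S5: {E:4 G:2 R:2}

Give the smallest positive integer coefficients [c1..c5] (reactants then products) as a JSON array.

E: 6·8 = 48 | 4·3+4·4+2·0+5·4 = 48
A: 6·2 = 12 | 4·0+4·3+2·0+5·0 = 12
J: 6·6 = 36 | 4·3+4·4+2·4+5·0 = 36
G: 6·3 = 18 | 4·2+4·0+2·0+5·2 = 18
R: 6·4 = 24 | 4·2+4·0+2·3+5·2 = 24
gcd(6,4,4,2,5) = 1

Coefficients: [6, 4, 4, 2, 5]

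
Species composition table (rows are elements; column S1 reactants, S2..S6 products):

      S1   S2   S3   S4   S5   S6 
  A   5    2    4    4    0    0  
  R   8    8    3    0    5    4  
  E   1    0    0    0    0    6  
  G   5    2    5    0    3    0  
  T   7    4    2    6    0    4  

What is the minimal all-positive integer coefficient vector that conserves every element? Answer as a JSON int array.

A: 6·5 = 30 | 1·2+2·4+5·4+6·0+1·0 = 30
R: 6·8 = 48 | 1·8+2·3+5·0+6·5+1·4 = 48
E: 6·1 = 6 | 1·0+2·0+5·0+6·0+1·6 = 6
G: 6·5 = 30 | 1·2+2·5+5·0+6·3+1·0 = 30
T: 6·7 = 42 | 1·4+2·2+5·6+6·0+1·4 = 42
gcd(6,1,2,5,6,1) = 1

Coefficients: [6, 1, 2, 5, 6, 1]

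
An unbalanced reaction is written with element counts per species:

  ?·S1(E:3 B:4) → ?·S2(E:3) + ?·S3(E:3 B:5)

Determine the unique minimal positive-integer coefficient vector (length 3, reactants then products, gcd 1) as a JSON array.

E: 5·3 = 15 | 1·3+4·3 = 15
B: 5·4 = 20 | 1·0+4·5 = 20
gcd(5,1,4) = 1

Coefficients: [5, 1, 4]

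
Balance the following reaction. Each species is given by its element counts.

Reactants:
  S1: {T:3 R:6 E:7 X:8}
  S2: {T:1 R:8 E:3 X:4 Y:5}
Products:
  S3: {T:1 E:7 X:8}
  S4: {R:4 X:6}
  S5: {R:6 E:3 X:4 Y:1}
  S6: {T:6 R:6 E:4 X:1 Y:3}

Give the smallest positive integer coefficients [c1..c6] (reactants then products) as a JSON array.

Coefficients: [4, 2, 2, 1, 4, 2]

T: 4·3+2·1 = 14 | 2·1+1·0+4·0+2·6 = 14
R: 4·6+2·8 = 40 | 2·0+1·4+4·6+2·6 = 40
E: 4·7+2·3 = 34 | 2·7+1·0+4·3+2·4 = 34
X: 4·8+2·4 = 40 | 2·8+1·6+4·4+2·1 = 40
Y: 4·0+2·5 = 10 | 2·0+1·0+4·1+2·3 = 10
gcd(4,2,2,1,4,2) = 1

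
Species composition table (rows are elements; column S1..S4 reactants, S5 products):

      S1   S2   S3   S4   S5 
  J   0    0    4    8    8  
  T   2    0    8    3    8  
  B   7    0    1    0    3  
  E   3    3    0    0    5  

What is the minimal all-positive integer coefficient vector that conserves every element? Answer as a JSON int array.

J: 1·0+4·0+2·4+2·8 = 24 | 3·8 = 24
T: 1·2+4·0+2·8+2·3 = 24 | 3·8 = 24
B: 1·7+4·0+2·1+2·0 = 9 | 3·3 = 9
E: 1·3+4·3+2·0+2·0 = 15 | 3·5 = 15
gcd(1,4,2,2,3) = 1

Coefficients: [1, 4, 2, 2, 3]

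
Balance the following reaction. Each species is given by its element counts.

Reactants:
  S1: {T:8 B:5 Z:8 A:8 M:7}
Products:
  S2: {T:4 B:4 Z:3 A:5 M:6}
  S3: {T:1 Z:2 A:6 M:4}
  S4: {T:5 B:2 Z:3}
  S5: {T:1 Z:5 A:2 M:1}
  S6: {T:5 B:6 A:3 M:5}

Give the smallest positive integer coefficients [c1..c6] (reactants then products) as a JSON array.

Coefficients: [6, 1, 4, 4, 5, 3]

T: 6·8 = 48 | 1·4+4·1+4·5+5·1+3·5 = 48
B: 6·5 = 30 | 1·4+4·0+4·2+5·0+3·6 = 30
Z: 6·8 = 48 | 1·3+4·2+4·3+5·5+3·0 = 48
A: 6·8 = 48 | 1·5+4·6+4·0+5·2+3·3 = 48
M: 6·7 = 42 | 1·6+4·4+4·0+5·1+3·5 = 42
gcd(6,1,4,4,5,3) = 1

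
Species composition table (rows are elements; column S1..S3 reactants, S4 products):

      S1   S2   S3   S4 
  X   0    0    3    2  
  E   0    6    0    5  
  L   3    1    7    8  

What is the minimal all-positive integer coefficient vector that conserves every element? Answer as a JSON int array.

Coefficients: [5, 5, 4, 6]

X: 5·0+5·0+4·3 = 12 | 6·2 = 12
E: 5·0+5·6+4·0 = 30 | 6·5 = 30
L: 5·3+5·1+4·7 = 48 | 6·8 = 48
gcd(5,5,4,6) = 1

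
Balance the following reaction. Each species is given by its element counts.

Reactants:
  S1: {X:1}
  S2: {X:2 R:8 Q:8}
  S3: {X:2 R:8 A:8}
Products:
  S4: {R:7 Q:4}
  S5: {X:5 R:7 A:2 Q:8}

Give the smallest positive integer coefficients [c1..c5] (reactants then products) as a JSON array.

Coefficients: [6, 6, 1, 4, 4]

X: 6·1+6·2+1·2 = 20 | 4·0+4·5 = 20
R: 6·0+6·8+1·8 = 56 | 4·7+4·7 = 56
A: 6·0+6·0+1·8 = 8 | 4·0+4·2 = 8
Q: 6·0+6·8+1·0 = 48 | 4·4+4·8 = 48
gcd(6,6,1,4,4) = 1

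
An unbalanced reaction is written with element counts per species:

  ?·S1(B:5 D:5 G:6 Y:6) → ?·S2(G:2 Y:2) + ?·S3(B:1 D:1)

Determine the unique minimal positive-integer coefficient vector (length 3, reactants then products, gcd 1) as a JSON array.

Coefficients: [1, 3, 5]

B: 1·5 = 5 | 3·0+5·1 = 5
D: 1·5 = 5 | 3·0+5·1 = 5
G: 1·6 = 6 | 3·2+5·0 = 6
Y: 1·6 = 6 | 3·2+5·0 = 6
gcd(1,3,5) = 1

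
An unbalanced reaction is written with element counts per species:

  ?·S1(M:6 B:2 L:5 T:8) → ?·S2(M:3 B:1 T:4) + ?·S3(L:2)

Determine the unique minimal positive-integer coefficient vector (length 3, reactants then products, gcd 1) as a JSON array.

Coefficients: [2, 4, 5]

M: 2·6 = 12 | 4·3+5·0 = 12
B: 2·2 = 4 | 4·1+5·0 = 4
L: 2·5 = 10 | 4·0+5·2 = 10
T: 2·8 = 16 | 4·4+5·0 = 16
gcd(2,4,5) = 1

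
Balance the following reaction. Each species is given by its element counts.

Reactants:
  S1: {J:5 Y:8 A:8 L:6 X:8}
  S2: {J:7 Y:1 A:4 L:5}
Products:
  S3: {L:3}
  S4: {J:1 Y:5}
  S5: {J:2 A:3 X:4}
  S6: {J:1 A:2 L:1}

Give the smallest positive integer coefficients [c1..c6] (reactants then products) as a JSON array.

Coefficients: [3, 1, 6, 5, 6, 5]

J: 3·5+1·7 = 22 | 6·0+5·1+6·2+5·1 = 22
Y: 3·8+1·1 = 25 | 6·0+5·5+6·0+5·0 = 25
A: 3·8+1·4 = 28 | 6·0+5·0+6·3+5·2 = 28
L: 3·6+1·5 = 23 | 6·3+5·0+6·0+5·1 = 23
X: 3·8+1·0 = 24 | 6·0+5·0+6·4+5·0 = 24
gcd(3,1,6,5,6,5) = 1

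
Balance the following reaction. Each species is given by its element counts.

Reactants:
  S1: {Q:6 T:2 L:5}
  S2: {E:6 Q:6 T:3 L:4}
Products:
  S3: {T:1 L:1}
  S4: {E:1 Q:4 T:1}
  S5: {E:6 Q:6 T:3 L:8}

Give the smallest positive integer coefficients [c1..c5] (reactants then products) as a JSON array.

Coefficients: [3, 5, 3, 6, 4]

E: 3·0+5·6 = 30 | 3·0+6·1+4·6 = 30
Q: 3·6+5·6 = 48 | 3·0+6·4+4·6 = 48
T: 3·2+5·3 = 21 | 3·1+6·1+4·3 = 21
L: 3·5+5·4 = 35 | 3·1+6·0+4·8 = 35
gcd(3,5,3,6,4) = 1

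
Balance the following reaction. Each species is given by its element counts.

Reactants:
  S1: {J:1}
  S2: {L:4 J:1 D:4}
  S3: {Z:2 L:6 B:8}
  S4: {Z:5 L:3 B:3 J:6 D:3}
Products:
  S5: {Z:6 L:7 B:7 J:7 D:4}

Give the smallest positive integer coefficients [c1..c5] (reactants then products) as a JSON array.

Coefficients: [3, 1, 2, 4, 4]

Z: 3·0+1·0+2·2+4·5 = 24 | 4·6 = 24
L: 3·0+1·4+2·6+4·3 = 28 | 4·7 = 28
B: 3·0+1·0+2·8+4·3 = 28 | 4·7 = 28
J: 3·1+1·1+2·0+4·6 = 28 | 4·7 = 28
D: 3·0+1·4+2·0+4·3 = 16 | 4·4 = 16
gcd(3,1,2,4,4) = 1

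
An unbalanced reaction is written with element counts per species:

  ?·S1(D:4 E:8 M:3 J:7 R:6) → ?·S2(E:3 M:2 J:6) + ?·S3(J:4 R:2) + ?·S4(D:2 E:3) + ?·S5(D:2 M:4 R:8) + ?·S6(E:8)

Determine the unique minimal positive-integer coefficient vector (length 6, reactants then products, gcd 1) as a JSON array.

Coefficients: [4, 2, 4, 6, 2, 1]

D: 4·4 = 16 | 2·0+4·0+6·2+2·2+1·0 = 16
E: 4·8 = 32 | 2·3+4·0+6·3+2·0+1·8 = 32
M: 4·3 = 12 | 2·2+4·0+6·0+2·4+1·0 = 12
J: 4·7 = 28 | 2·6+4·4+6·0+2·0+1·0 = 28
R: 4·6 = 24 | 2·0+4·2+6·0+2·8+1·0 = 24
gcd(4,2,4,6,2,1) = 1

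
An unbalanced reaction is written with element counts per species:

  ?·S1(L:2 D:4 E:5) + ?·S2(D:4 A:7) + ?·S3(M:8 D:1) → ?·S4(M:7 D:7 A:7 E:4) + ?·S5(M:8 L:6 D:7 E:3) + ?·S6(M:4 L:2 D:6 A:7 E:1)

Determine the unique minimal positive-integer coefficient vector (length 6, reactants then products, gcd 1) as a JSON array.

Coefficients: [4, 5, 5, 4, 1, 1]

M: 4·0+5·0+5·8 = 40 | 4·7+1·8+1·4 = 40
L: 4·2+5·0+5·0 = 8 | 4·0+1·6+1·2 = 8
D: 4·4+5·4+5·1 = 41 | 4·7+1·7+1·6 = 41
A: 4·0+5·7+5·0 = 35 | 4·7+1·0+1·7 = 35
E: 4·5+5·0+5·0 = 20 | 4·4+1·3+1·1 = 20
gcd(4,5,5,4,1,1) = 1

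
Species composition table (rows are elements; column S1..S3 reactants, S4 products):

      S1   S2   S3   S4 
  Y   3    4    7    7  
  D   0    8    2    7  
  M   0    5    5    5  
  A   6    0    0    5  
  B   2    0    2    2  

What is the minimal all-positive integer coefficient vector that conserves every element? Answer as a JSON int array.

Y: 5·3+5·4+1·7 = 42 | 6·7 = 42
D: 5·0+5·8+1·2 = 42 | 6·7 = 42
M: 5·0+5·5+1·5 = 30 | 6·5 = 30
A: 5·6+5·0+1·0 = 30 | 6·5 = 30
B: 5·2+5·0+1·2 = 12 | 6·2 = 12
gcd(5,5,1,6) = 1

Coefficients: [5, 5, 1, 6]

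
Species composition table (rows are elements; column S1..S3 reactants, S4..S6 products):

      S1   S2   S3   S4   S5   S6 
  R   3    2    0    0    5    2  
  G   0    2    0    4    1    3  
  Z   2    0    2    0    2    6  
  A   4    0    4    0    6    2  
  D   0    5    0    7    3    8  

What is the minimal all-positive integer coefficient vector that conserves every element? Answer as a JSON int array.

R: 5·3+6·2+3·0 = 27 | 1·0+5·5+1·2 = 27
G: 5·0+6·2+3·0 = 12 | 1·4+5·1+1·3 = 12
Z: 5·2+6·0+3·2 = 16 | 1·0+5·2+1·6 = 16
A: 5·4+6·0+3·4 = 32 | 1·0+5·6+1·2 = 32
D: 5·0+6·5+3·0 = 30 | 1·7+5·3+1·8 = 30
gcd(5,6,3,1,5,1) = 1

Coefficients: [5, 6, 3, 1, 5, 1]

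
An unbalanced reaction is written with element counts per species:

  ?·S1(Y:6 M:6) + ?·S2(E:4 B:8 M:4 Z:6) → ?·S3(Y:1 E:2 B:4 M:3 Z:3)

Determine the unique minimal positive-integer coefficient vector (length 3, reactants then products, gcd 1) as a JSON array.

Y: 1·6+3·0 = 6 | 6·1 = 6
E: 1·0+3·4 = 12 | 6·2 = 12
B: 1·0+3·8 = 24 | 6·4 = 24
M: 1·6+3·4 = 18 | 6·3 = 18
Z: 1·0+3·6 = 18 | 6·3 = 18
gcd(1,3,6) = 1

Coefficients: [1, 3, 6]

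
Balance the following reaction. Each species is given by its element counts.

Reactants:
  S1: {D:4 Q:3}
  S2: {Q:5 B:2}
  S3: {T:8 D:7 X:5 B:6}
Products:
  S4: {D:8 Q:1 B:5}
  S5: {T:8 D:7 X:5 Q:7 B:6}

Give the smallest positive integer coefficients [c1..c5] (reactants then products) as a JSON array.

T: 4·0+5·0+5·8 = 40 | 2·0+5·8 = 40
D: 4·4+5·0+5·7 = 51 | 2·8+5·7 = 51
X: 4·0+5·0+5·5 = 25 | 2·0+5·5 = 25
Q: 4·3+5·5+5·0 = 37 | 2·1+5·7 = 37
B: 4·0+5·2+5·6 = 40 | 2·5+5·6 = 40
gcd(4,5,5,2,5) = 1

Coefficients: [4, 5, 5, 2, 5]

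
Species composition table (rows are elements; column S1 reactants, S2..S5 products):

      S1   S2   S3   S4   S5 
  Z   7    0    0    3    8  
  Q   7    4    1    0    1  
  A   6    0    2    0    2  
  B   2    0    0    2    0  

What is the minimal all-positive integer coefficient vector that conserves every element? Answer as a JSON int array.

Z: 2·7 = 14 | 2·0+5·0+2·3+1·8 = 14
Q: 2·7 = 14 | 2·4+5·1+2·0+1·1 = 14
A: 2·6 = 12 | 2·0+5·2+2·0+1·2 = 12
B: 2·2 = 4 | 2·0+5·0+2·2+1·0 = 4
gcd(2,2,5,2,1) = 1

Coefficients: [2, 2, 5, 2, 1]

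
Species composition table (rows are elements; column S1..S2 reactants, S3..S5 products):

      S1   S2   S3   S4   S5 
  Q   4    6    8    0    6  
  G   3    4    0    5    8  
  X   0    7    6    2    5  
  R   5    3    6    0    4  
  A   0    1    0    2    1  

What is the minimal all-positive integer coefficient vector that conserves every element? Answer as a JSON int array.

Q: 3·4+5·6 = 42 | 3·8+1·0+3·6 = 42
G: 3·3+5·4 = 29 | 3·0+1·5+3·8 = 29
X: 3·0+5·7 = 35 | 3·6+1·2+3·5 = 35
R: 3·5+5·3 = 30 | 3·6+1·0+3·4 = 30
A: 3·0+5·1 = 5 | 3·0+1·2+3·1 = 5
gcd(3,5,3,1,3) = 1

Coefficients: [3, 5, 3, 1, 3]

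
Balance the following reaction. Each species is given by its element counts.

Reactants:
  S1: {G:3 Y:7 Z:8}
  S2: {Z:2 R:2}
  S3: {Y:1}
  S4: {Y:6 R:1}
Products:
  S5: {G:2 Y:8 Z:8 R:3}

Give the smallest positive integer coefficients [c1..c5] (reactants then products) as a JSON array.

Coefficients: [2, 4, 4, 1, 3]

G: 2·3+4·0+4·0+1·0 = 6 | 3·2 = 6
Y: 2·7+4·0+4·1+1·6 = 24 | 3·8 = 24
Z: 2·8+4·2+4·0+1·0 = 24 | 3·8 = 24
R: 2·0+4·2+4·0+1·1 = 9 | 3·3 = 9
gcd(2,4,4,1,3) = 1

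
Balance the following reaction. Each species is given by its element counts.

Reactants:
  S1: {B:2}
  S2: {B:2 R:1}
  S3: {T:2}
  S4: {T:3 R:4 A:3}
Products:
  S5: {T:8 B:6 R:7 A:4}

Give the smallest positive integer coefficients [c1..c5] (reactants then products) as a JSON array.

Coefficients: [4, 5, 6, 4, 3]

T: 4·0+5·0+6·2+4·3 = 24 | 3·8 = 24
B: 4·2+5·2+6·0+4·0 = 18 | 3·6 = 18
R: 4·0+5·1+6·0+4·4 = 21 | 3·7 = 21
A: 4·0+5·0+6·0+4·3 = 12 | 3·4 = 12
gcd(4,5,6,4,3) = 1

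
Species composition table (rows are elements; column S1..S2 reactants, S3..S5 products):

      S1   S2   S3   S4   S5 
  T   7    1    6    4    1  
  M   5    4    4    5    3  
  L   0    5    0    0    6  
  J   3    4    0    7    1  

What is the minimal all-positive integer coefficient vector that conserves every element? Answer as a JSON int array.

Coefficients: [3, 6, 1, 4, 5]

T: 3·7+6·1 = 27 | 1·6+4·4+5·1 = 27
M: 3·5+6·4 = 39 | 1·4+4·5+5·3 = 39
L: 3·0+6·5 = 30 | 1·0+4·0+5·6 = 30
J: 3·3+6·4 = 33 | 1·0+4·7+5·1 = 33
gcd(3,6,1,4,5) = 1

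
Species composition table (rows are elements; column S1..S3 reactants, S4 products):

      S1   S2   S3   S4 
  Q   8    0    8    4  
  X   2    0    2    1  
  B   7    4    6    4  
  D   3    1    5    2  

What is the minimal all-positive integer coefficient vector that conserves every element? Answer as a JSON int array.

Q: 2·8+1·0+1·8 = 24 | 6·4 = 24
X: 2·2+1·0+1·2 = 6 | 6·1 = 6
B: 2·7+1·4+1·6 = 24 | 6·4 = 24
D: 2·3+1·1+1·5 = 12 | 6·2 = 12
gcd(2,1,1,6) = 1

Coefficients: [2, 1, 1, 6]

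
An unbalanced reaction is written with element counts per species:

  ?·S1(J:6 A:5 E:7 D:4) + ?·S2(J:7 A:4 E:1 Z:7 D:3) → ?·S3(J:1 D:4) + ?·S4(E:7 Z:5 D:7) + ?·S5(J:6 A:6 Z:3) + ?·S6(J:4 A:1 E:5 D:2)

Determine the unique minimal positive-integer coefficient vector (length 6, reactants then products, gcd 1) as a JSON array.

J: 5·6+4·7 = 58 | 2·1+2·0+6·6+5·4 = 58
A: 5·5+4·4 = 41 | 2·0+2·0+6·6+5·1 = 41
E: 5·7+4·1 = 39 | 2·0+2·7+6·0+5·5 = 39
Z: 5·0+4·7 = 28 | 2·0+2·5+6·3+5·0 = 28
D: 5·4+4·3 = 32 | 2·4+2·7+6·0+5·2 = 32
gcd(5,4,2,2,6,5) = 1

Coefficients: [5, 4, 2, 2, 6, 5]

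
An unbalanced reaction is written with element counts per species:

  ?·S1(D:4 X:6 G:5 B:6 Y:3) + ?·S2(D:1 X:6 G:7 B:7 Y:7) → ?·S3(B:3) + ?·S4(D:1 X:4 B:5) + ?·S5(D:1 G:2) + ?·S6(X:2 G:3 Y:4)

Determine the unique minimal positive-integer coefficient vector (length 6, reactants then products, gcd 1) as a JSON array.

D: 1·4+3·1 = 7 | 4·0+3·1+4·1+6·0 = 7
X: 1·6+3·6 = 24 | 4·0+3·4+4·0+6·2 = 24
G: 1·5+3·7 = 26 | 4·0+3·0+4·2+6·3 = 26
B: 1·6+3·7 = 27 | 4·3+3·5+4·0+6·0 = 27
Y: 1·3+3·7 = 24 | 4·0+3·0+4·0+6·4 = 24
gcd(1,3,4,3,4,6) = 1

Coefficients: [1, 3, 4, 3, 4, 6]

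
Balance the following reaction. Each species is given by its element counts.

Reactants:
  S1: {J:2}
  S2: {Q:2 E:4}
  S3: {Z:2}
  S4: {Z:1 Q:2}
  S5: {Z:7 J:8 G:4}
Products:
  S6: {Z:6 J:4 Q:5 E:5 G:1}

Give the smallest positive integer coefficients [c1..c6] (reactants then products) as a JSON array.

Coefficients: [4, 5, 6, 5, 1, 4]

Z: 4·0+5·0+6·2+5·1+1·7 = 24 | 4·6 = 24
J: 4·2+5·0+6·0+5·0+1·8 = 16 | 4·4 = 16
Q: 4·0+5·2+6·0+5·2+1·0 = 20 | 4·5 = 20
E: 4·0+5·4+6·0+5·0+1·0 = 20 | 4·5 = 20
G: 4·0+5·0+6·0+5·0+1·4 = 4 | 4·1 = 4
gcd(4,5,6,5,1,4) = 1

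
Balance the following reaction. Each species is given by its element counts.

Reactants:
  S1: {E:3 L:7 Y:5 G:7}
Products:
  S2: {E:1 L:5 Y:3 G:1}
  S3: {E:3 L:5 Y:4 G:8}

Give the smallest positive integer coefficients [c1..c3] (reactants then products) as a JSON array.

E: 5·3 = 15 | 3·1+4·3 = 15
L: 5·7 = 35 | 3·5+4·5 = 35
Y: 5·5 = 25 | 3·3+4·4 = 25
G: 5·7 = 35 | 3·1+4·8 = 35
gcd(5,3,4) = 1

Coefficients: [5, 3, 4]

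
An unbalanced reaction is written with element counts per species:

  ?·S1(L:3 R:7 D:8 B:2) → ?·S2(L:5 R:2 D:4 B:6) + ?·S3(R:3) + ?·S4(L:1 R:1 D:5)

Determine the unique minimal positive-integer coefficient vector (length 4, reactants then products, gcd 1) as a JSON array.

L: 3·3 = 9 | 1·5+5·0+4·1 = 9
R: 3·7 = 21 | 1·2+5·3+4·1 = 21
D: 3·8 = 24 | 1·4+5·0+4·5 = 24
B: 3·2 = 6 | 1·6+5·0+4·0 = 6
gcd(3,1,5,4) = 1

Coefficients: [3, 1, 5, 4]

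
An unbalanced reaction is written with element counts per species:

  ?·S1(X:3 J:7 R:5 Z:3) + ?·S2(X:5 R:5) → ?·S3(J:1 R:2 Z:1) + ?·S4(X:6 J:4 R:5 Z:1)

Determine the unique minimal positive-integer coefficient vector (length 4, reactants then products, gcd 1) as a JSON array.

Coefficients: [3, 3, 5, 4]

X: 3·3+3·5 = 24 | 5·0+4·6 = 24
J: 3·7+3·0 = 21 | 5·1+4·4 = 21
R: 3·5+3·5 = 30 | 5·2+4·5 = 30
Z: 3·3+3·0 = 9 | 5·1+4·1 = 9
gcd(3,3,5,4) = 1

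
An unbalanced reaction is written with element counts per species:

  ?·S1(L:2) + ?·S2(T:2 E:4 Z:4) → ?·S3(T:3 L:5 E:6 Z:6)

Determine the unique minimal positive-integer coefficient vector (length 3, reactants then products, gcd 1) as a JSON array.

T: 5·0+3·2 = 6 | 2·3 = 6
L: 5·2+3·0 = 10 | 2·5 = 10
E: 5·0+3·4 = 12 | 2·6 = 12
Z: 5·0+3·4 = 12 | 2·6 = 12
gcd(5,3,2) = 1

Coefficients: [5, 3, 2]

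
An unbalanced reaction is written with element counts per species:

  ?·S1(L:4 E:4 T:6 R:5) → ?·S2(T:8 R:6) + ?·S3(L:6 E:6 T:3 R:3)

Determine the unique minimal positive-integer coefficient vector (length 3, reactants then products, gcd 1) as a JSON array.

Coefficients: [6, 3, 4]

L: 6·4 = 24 | 3·0+4·6 = 24
E: 6·4 = 24 | 3·0+4·6 = 24
T: 6·6 = 36 | 3·8+4·3 = 36
R: 6·5 = 30 | 3·6+4·3 = 30
gcd(6,3,4) = 1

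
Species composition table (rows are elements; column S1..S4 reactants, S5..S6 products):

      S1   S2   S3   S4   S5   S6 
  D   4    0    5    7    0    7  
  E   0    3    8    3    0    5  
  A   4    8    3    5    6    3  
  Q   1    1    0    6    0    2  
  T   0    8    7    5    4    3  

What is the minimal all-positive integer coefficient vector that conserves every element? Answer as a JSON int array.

Coefficients: [5, 1, 3, 1, 4, 6]

D: 5·4+1·0+3·5+1·7 = 42 | 4·0+6·7 = 42
E: 5·0+1·3+3·8+1·3 = 30 | 4·0+6·5 = 30
A: 5·4+1·8+3·3+1·5 = 42 | 4·6+6·3 = 42
Q: 5·1+1·1+3·0+1·6 = 12 | 4·0+6·2 = 12
T: 5·0+1·8+3·7+1·5 = 34 | 4·4+6·3 = 34
gcd(5,1,3,1,4,6) = 1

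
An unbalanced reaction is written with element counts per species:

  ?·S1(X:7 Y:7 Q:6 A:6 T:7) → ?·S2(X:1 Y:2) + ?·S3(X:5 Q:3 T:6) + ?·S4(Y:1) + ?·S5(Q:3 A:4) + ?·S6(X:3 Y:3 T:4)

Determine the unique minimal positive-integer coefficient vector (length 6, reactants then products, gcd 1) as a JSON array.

Coefficients: [2, 3, 1, 2, 3, 2]

X: 2·7 = 14 | 3·1+1·5+2·0+3·0+2·3 = 14
Y: 2·7 = 14 | 3·2+1·0+2·1+3·0+2·3 = 14
Q: 2·6 = 12 | 3·0+1·3+2·0+3·3+2·0 = 12
A: 2·6 = 12 | 3·0+1·0+2·0+3·4+2·0 = 12
T: 2·7 = 14 | 3·0+1·6+2·0+3·0+2·4 = 14
gcd(2,3,1,2,3,2) = 1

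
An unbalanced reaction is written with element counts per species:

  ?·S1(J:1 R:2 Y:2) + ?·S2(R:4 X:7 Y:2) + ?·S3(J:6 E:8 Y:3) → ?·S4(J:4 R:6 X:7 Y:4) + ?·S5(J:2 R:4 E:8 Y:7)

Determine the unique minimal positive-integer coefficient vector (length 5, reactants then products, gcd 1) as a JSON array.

Coefficients: [4, 2, 1, 2, 1]

J: 4·1+2·0+1·6 = 10 | 2·4+1·2 = 10
R: 4·2+2·4+1·0 = 16 | 2·6+1·4 = 16
X: 4·0+2·7+1·0 = 14 | 2·7+1·0 = 14
E: 4·0+2·0+1·8 = 8 | 2·0+1·8 = 8
Y: 4·2+2·2+1·3 = 15 | 2·4+1·7 = 15
gcd(4,2,1,2,1) = 1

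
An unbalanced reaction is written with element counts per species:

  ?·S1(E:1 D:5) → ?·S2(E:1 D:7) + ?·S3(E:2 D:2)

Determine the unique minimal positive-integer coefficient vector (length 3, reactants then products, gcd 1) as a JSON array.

Coefficients: [6, 4, 1]

E: 6·1 = 6 | 4·1+1·2 = 6
D: 6·5 = 30 | 4·7+1·2 = 30
gcd(6,4,1) = 1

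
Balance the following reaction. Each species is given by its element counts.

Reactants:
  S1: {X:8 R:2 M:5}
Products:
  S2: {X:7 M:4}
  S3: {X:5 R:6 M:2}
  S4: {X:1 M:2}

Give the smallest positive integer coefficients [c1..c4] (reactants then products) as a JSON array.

X: 6·8 = 48 | 5·7+2·5+3·1 = 48
R: 6·2 = 12 | 5·0+2·6+3·0 = 12
M: 6·5 = 30 | 5·4+2·2+3·2 = 30
gcd(6,5,2,3) = 1

Coefficients: [6, 5, 2, 3]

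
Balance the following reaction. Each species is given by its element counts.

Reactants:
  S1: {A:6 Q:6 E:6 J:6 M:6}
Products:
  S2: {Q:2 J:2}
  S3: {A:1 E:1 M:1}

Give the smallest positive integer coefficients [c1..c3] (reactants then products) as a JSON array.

Coefficients: [1, 3, 6]

A: 1·6 = 6 | 3·0+6·1 = 6
Q: 1·6 = 6 | 3·2+6·0 = 6
E: 1·6 = 6 | 3·0+6·1 = 6
J: 1·6 = 6 | 3·2+6·0 = 6
M: 1·6 = 6 | 3·0+6·1 = 6
gcd(1,3,6) = 1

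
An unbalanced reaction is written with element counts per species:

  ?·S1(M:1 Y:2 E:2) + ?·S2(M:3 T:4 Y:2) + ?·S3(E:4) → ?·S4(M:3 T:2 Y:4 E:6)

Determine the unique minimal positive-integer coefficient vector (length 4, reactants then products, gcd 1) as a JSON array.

M: 6·1+2·3+3·0 = 12 | 4·3 = 12
T: 6·0+2·4+3·0 = 8 | 4·2 = 8
Y: 6·2+2·2+3·0 = 16 | 4·4 = 16
E: 6·2+2·0+3·4 = 24 | 4·6 = 24
gcd(6,2,3,4) = 1

Coefficients: [6, 2, 3, 4]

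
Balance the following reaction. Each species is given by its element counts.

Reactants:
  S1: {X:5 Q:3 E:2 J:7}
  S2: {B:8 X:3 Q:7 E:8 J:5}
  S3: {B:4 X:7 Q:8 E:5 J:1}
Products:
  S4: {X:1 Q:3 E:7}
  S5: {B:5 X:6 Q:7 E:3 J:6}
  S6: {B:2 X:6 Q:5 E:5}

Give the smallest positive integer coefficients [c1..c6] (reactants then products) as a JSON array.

Coefficients: [3, 2, 5, 2, 6, 3]

B: 3·0+2·8+5·4 = 36 | 2·0+6·5+3·2 = 36
X: 3·5+2·3+5·7 = 56 | 2·1+6·6+3·6 = 56
Q: 3·3+2·7+5·8 = 63 | 2·3+6·7+3·5 = 63
E: 3·2+2·8+5·5 = 47 | 2·7+6·3+3·5 = 47
J: 3·7+2·5+5·1 = 36 | 2·0+6·6+3·0 = 36
gcd(3,2,5,2,6,3) = 1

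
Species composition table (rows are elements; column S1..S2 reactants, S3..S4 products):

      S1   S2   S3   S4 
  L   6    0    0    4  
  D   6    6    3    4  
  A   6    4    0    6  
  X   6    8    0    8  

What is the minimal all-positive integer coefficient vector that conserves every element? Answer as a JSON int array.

Coefficients: [4, 3, 6, 6]

L: 4·6+3·0 = 24 | 6·0+6·4 = 24
D: 4·6+3·6 = 42 | 6·3+6·4 = 42
A: 4·6+3·4 = 36 | 6·0+6·6 = 36
X: 4·6+3·8 = 48 | 6·0+6·8 = 48
gcd(4,3,6,6) = 1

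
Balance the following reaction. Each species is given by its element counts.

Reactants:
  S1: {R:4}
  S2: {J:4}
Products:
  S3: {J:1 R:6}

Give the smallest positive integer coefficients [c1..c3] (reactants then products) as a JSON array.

Coefficients: [6, 1, 4]

J: 6·0+1·4 = 4 | 4·1 = 4
R: 6·4+1·0 = 24 | 4·6 = 24
gcd(6,1,4) = 1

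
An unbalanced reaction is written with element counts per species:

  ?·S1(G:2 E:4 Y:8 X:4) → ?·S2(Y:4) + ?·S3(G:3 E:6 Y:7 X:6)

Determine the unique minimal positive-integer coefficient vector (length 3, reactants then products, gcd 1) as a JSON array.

G: 6·2 = 12 | 5·0+4·3 = 12
E: 6·4 = 24 | 5·0+4·6 = 24
Y: 6·8 = 48 | 5·4+4·7 = 48
X: 6·4 = 24 | 5·0+4·6 = 24
gcd(6,5,4) = 1

Coefficients: [6, 5, 4]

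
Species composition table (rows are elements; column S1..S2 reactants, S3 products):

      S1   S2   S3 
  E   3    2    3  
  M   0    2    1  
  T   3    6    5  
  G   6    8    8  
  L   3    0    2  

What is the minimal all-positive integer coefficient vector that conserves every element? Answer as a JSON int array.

E: 4·3+3·2 = 18 | 6·3 = 18
M: 4·0+3·2 = 6 | 6·1 = 6
T: 4·3+3·6 = 30 | 6·5 = 30
G: 4·6+3·8 = 48 | 6·8 = 48
L: 4·3+3·0 = 12 | 6·2 = 12
gcd(4,3,6) = 1

Coefficients: [4, 3, 6]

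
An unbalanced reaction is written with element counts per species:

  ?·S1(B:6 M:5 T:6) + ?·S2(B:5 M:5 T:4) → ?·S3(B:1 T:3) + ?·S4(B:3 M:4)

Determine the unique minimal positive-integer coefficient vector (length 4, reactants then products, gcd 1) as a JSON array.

B: 1·6+3·5 = 21 | 6·1+5·3 = 21
M: 1·5+3·5 = 20 | 6·0+5·4 = 20
T: 1·6+3·4 = 18 | 6·3+5·0 = 18
gcd(1,3,6,5) = 1

Coefficients: [1, 3, 6, 5]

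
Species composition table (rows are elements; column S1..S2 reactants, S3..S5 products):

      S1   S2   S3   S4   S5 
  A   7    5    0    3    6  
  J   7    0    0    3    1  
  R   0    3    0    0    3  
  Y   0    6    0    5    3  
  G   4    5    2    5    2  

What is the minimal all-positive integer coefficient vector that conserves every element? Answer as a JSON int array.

A: 2·7+5·5 = 39 | 4·0+3·3+5·6 = 39
J: 2·7+5·0 = 14 | 4·0+3·3+5·1 = 14
R: 2·0+5·3 = 15 | 4·0+3·0+5·3 = 15
Y: 2·0+5·6 = 30 | 4·0+3·5+5·3 = 30
G: 2·4+5·5 = 33 | 4·2+3·5+5·2 = 33
gcd(2,5,4,3,5) = 1

Coefficients: [2, 5, 4, 3, 5]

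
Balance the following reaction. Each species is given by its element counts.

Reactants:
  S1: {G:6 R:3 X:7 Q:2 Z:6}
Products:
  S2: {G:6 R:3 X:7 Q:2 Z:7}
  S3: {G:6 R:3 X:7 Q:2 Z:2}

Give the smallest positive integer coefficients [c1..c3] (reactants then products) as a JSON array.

G: 5·6 = 30 | 4·6+1·6 = 30
R: 5·3 = 15 | 4·3+1·3 = 15
X: 5·7 = 35 | 4·7+1·7 = 35
Q: 5·2 = 10 | 4·2+1·2 = 10
Z: 5·6 = 30 | 4·7+1·2 = 30
gcd(5,4,1) = 1

Coefficients: [5, 4, 1]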